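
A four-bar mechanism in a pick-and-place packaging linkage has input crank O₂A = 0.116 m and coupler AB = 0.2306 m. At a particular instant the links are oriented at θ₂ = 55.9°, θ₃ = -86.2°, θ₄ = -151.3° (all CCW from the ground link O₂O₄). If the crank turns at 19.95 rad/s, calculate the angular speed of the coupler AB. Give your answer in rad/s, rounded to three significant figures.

ω₂ = 19.95 rad/s
Differentiating the loop-closure r₂e^{iθ₂}+r₃e^{iθ₃}=r₁+r₄e^{iθ₄} gives r₂ω₂e^{iθ₂}+r₃ω₃e^{iθ₃}=r₄ω₄e^{iθ₄}.
Eliminating the other unknown: ω₃ = r₂ω₂ sin(θ₄−θ₂) / [r₃ sin(θ₃−θ₄)].
Numerator sine = +0.45710; denominator sine = +0.90704.
Result = 0.116·19.95·(+0.45710) / (0.2306·(+0.90704)) = +5.0573 rad/s; magnitude 5.0573 rad/s.

5.06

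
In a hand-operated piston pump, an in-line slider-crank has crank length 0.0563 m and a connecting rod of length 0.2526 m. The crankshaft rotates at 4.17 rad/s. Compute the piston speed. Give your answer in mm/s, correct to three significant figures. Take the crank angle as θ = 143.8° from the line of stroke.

113

ω = 4.17 rad/s
For an in-line slider-crank, x = r cosθ + √(L² − r² sin²θ), so v = −rω sinθ·[1 + r cosθ/√(L² − r² sin²θ)].
With r = 0.0563 m, L = 0.2526 m, θ = 143.8°: √(L² − r² sin²θ) = 0.2504 m.
v = −0.0563·4.17·0.59061·[1 + 0.0563·-0.80696/0.2504] = -0.1135 m/s.
|v| = 0.1135 m/s = 113.5 mm/s.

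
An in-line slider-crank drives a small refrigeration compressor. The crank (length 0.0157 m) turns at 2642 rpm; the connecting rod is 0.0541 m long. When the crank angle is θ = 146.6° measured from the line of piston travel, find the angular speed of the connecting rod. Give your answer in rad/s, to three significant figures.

ω = 276.7 rad/s (converted from 2642 rpm).
The rod makes angle φ with the slider axis where L sinφ = r sinθ; differentiating, L cosφ·φ̇ = r ω cosθ.
L cosφ = √(L² − r² sin²θ) = 0.053405 m.
|ω_rod| = r ω |cosθ| / √(L² − r² sin²θ) = 0.0157·276.7·0.83485/0.053405 = 67.902 rad/s.

67.9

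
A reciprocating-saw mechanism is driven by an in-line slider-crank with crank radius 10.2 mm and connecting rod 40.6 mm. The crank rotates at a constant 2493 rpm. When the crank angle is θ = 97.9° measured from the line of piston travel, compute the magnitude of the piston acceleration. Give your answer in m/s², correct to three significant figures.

269

ω = 2π·2493/60 = 261.1 rad/s
x(θ) = r cosθ + √(L² − r² sin²θ); with ω constant, a = ω²·d²x/dθ².
d²x/dθ² = −r cosθ − r²(cos2θ)/√u − r⁴ sin²2θ/(4u^{3/2}),  u = L² − r² sin²θ = 0.00154629 m².
Substituting r = 0.0102 m, L = 0.0406 m, θ = 97.9°: d²x/dθ² = +0.0039445 m.
a = ω²·d²x/dθ² = (261.1)²·(+0.0039445) = +268.84 m/s²;  |a| = 268.84 m/s².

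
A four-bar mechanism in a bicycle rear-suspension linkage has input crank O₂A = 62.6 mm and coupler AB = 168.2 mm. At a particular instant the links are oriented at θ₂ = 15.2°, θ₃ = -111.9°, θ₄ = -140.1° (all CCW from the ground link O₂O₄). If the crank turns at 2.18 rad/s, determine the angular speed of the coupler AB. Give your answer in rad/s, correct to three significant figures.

ω₂ = 2.18 rad/s
Differentiating the loop-closure r₂e^{iθ₂}+r₃e^{iθ₃}=r₁+r₄e^{iθ₄} gives r₂ω₂e^{iθ₂}+r₃ω₃e^{iθ₃}=r₄ω₄e^{iθ₄}.
Eliminating the other unknown: ω₃ = r₂ω₂ sin(θ₄−θ₂) / [r₃ sin(θ₃−θ₄)].
Numerator sine = -0.41787; denominator sine = +0.47255.
Result = 0.0626·2.18·(-0.41787) / (0.1682·(+0.47255)) = -0.71745 rad/s; magnitude 0.71745 rad/s.

0.717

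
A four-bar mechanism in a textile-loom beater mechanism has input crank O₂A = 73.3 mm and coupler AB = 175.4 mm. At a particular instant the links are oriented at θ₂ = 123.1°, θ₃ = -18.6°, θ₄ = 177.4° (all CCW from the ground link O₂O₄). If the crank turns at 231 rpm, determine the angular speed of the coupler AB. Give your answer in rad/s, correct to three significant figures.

29.8

ω₂ = 24.19 rad/s (from 231 rpm).
Differentiating the loop-closure r₂e^{iθ₂}+r₃e^{iθ₃}=r₁+r₄e^{iθ₄} gives r₂ω₂e^{iθ₂}+r₃ω₃e^{iθ₃}=r₄ω₄e^{iθ₄}.
Eliminating the other unknown: ω₃ = r₂ω₂ sin(θ₄−θ₂) / [r₃ sin(θ₃−θ₄)].
Numerator sine = +0.81208; denominator sine = +0.27564.
Result = 0.0733·24.19·(+0.81208) / (0.1754·(+0.27564)) = +29.784 rad/s; magnitude 29.784 rad/s.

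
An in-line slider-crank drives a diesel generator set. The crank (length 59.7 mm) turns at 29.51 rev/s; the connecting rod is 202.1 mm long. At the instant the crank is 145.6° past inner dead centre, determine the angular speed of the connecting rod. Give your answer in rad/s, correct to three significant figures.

45.8

ω = 185.4 rad/s (converted from 29.51 rev/s).
The rod makes angle φ with the slider axis where L sinφ = r sinθ; differentiating, L cosφ·φ̇ = r ω cosθ.
L cosφ = √(L² − r² sin²θ) = 0.19927 m.
|ω_rod| = r ω |cosθ| / √(L² − r² sin²θ) = 0.0597·185.4·0.82511/0.19927 = 45.836 rad/s.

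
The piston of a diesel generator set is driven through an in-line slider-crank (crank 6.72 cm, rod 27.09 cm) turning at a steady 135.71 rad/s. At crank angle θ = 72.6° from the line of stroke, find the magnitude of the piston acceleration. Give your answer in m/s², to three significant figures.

ω = 135.7 rad/s
x(θ) = r cosθ + √(L² − r² sin²θ); with ω constant, a = ω²·d²x/dθ².
d²x/dθ² = −r cosθ − r²(cos2θ)/√u − r⁴ sin²2θ/(4u^{3/2}),  u = L² − r² sin²θ = 0.0692748 m².
Substituting r = 0.0672 m, L = 0.2709 m, θ = 72.6°: d²x/dθ² = -0.0060978 m.
a = ω²·d²x/dθ² = (135.7)²·(-0.0060978) = -112.31 m/s²;  |a| = 112.31 m/s².

112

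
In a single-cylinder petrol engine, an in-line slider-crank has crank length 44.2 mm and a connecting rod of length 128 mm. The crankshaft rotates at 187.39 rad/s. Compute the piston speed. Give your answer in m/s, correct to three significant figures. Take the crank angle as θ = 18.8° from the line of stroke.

3.55

ω = 187.4 rad/s
For an in-line slider-crank, x = r cosθ + √(L² − r² sin²θ), so v = −rω sinθ·[1 + r cosθ/√(L² − r² sin²θ)].
With r = 0.0442 m, L = 0.128 m, θ = 18.8°: √(L² − r² sin²θ) = 0.1272 m.
v = −0.0442·187.4·0.32227·[1 + 0.0442·0.94665/0.1272] = -3.5472 m/s.
|v| = 3.5472 m/s.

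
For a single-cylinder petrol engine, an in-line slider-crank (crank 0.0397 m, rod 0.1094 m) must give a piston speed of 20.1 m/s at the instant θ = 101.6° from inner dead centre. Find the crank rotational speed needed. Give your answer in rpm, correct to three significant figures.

5350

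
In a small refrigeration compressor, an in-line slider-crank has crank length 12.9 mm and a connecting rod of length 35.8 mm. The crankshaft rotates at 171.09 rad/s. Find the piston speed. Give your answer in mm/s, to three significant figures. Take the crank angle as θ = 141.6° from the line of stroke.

ω = 171.1 rad/s
For an in-line slider-crank, x = r cosθ + √(L² − r² sin²θ), so v = −rω sinθ·[1 + r cosθ/√(L² − r² sin²θ)].
With r = 0.0129 m, L = 0.0358 m, θ = 141.6°: √(L² − r² sin²θ) = 0.034892 m.
v = −0.0129·171.1·0.62115·[1 + 0.0129·-0.78369/0.034892] = -0.9737 m/s.
|v| = 0.9737 m/s = 973.7 mm/s.

974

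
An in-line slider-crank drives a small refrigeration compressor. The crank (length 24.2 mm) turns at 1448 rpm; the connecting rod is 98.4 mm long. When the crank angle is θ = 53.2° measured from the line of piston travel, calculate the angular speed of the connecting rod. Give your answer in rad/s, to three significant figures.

22.8

ω = 151.6 rad/s (converted from 1448 rpm).
The rod makes angle φ with the slider axis where L sinφ = r sinθ; differentiating, L cosφ·φ̇ = r ω cosθ.
L cosφ = √(L² − r² sin²θ) = 0.096473 m.
|ω_rod| = r ω |cosθ| / √(L² − r² sin²θ) = 0.0242·151.6·0.59902/0.096473 = 22.785 rad/s.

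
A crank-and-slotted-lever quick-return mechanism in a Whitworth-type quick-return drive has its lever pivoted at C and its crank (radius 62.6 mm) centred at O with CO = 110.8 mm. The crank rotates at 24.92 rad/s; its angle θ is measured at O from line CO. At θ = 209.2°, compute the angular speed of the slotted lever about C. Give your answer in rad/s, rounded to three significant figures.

ω = 24.92 rad/s
Crank pin A relative to C: A = (d + r cosθ, r sinθ); lever angle φ = atan2(r sinθ, d + r cosθ).
Differentiating tanφ: φ̇ = rω(d cosθ + r)/(d² + r² + 2dr cosθ).
d² + r² + 2dr cosθ = |CA|² = 0.00408609 m²;  d cosθ + r = -0.03412 m.
|ω_lever| = |0.0626·24.92·-0.03412| / 0.00408609 = 13.026 rad/s.

13.0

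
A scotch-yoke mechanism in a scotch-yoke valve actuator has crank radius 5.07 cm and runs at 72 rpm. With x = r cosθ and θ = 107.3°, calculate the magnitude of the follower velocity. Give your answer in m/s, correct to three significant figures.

ω = 7.54 rad/s (from 72 rpm).
x = r cosθ ⇒ ẋ = −rω sinθ.
|v| = rω|sinθ| = 0.0507·7.54·|sin 107.3°| = 0.36498 m/s.

0.365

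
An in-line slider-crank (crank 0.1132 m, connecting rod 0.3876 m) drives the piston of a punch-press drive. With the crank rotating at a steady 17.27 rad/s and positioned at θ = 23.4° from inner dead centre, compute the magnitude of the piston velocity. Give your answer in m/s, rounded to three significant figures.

0.986

ω = 17.27 rad/s
For an in-line slider-crank, x = r cosθ + √(L² − r² sin²θ), so v = −rω sinθ·[1 + r cosθ/√(L² − r² sin²θ)].
With r = 0.1132 m, L = 0.3876 m, θ = 23.4°: √(L² − r² sin²θ) = 0.38498 m.
v = −0.1132·17.27·0.39715·[1 + 0.1132·0.91775/0.38498] = -0.98593 m/s.
|v| = 0.98593 m/s.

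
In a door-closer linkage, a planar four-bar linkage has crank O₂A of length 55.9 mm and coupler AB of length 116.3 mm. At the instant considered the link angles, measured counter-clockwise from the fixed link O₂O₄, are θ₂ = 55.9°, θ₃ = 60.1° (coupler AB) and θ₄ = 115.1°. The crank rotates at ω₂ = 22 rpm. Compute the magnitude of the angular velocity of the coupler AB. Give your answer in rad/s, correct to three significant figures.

ω₂ = 2.304 rad/s (from 22 rpm).
Differentiating the loop-closure r₂e^{iθ₂}+r₃e^{iθ₃}=r₁+r₄e^{iθ₄} gives r₂ω₂e^{iθ₂}+r₃ω₃e^{iθ₃}=r₄ω₄e^{iθ₄}.
Eliminating the other unknown: ω₃ = r₂ω₂ sin(θ₄−θ₂) / [r₃ sin(θ₃−θ₄)].
Numerator sine = +0.85896; denominator sine = -0.81915.
Result = 0.0559·2.304·(+0.85896) / (0.1163·(-0.81915)) = -1.1612 rad/s; magnitude 1.1612 rad/s.

1.16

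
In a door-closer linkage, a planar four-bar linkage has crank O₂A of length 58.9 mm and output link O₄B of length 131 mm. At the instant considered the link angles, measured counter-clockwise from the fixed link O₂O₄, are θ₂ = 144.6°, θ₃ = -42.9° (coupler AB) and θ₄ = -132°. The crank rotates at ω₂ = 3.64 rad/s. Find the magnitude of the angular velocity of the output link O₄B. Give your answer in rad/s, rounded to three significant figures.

ω₂ = 3.64 rad/s
Differentiating the loop-closure r₂e^{iθ₂}+r₃e^{iθ₃}=r₁+r₄e^{iθ₄} gives r₂ω₂e^{iθ₂}+r₃ω₃e^{iθ₃}=r₄ω₄e^{iθ₄}.
Eliminating the other unknown: ω₄ = r₂ω₂ sin(θ₂−θ₃) / [r₄ sin(θ₄−θ₃)].
Numerator sine = -0.13053; denominator sine = -0.99988.
Result = 0.0589·3.64·(-0.13053) / (0.131·(-0.99988)) = +0.21365 rad/s; magnitude 0.21365 rad/s.

0.214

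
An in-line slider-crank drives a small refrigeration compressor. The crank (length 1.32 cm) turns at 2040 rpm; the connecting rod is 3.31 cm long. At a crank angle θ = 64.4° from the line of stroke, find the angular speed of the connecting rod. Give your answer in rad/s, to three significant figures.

39.5

ω = 213.6 rad/s (converted from 2040 rpm).
The rod makes angle φ with the slider axis where L sinφ = r sinθ; differentiating, L cosφ·φ̇ = r ω cosθ.
L cosφ = √(L² − r² sin²θ) = 0.030885 m.
|ω_rod| = r ω |cosθ| / √(L² − r² sin²θ) = 0.0132·213.6·0.43209/0.030885 = 39.45 rad/s.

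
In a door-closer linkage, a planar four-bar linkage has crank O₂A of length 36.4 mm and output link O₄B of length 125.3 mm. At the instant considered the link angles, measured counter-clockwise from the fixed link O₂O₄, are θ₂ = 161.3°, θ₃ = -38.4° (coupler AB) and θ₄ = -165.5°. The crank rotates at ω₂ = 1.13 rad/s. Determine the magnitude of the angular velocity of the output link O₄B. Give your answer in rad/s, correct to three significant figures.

0.139

ω₂ = 1.13 rad/s
Differentiating the loop-closure r₂e^{iθ₂}+r₃e^{iθ₃}=r₁+r₄e^{iθ₄} gives r₂ω₂e^{iθ₂}+r₃ω₃e^{iθ₃}=r₄ω₄e^{iθ₄}.
Eliminating the other unknown: ω₄ = r₂ω₂ sin(θ₂−θ₃) / [r₄ sin(θ₄−θ₃)].
Numerator sine = -0.33710; denominator sine = -0.79758.
Result = 0.0364·1.13·(-0.33710) / (0.1253·(-0.79758)) = +0.13874 rad/s; magnitude 0.13874 rad/s.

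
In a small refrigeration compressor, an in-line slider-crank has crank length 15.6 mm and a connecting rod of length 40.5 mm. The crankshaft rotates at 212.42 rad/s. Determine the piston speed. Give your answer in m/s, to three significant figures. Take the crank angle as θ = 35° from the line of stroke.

2.52

ω = 212.4 rad/s
For an in-line slider-crank, x = r cosθ + √(L² − r² sin²θ), so v = −rω sinθ·[1 + r cosθ/√(L² − r² sin²θ)].
With r = 0.0156 m, L = 0.0405 m, θ = 35°: √(L² − r² sin²θ) = 0.039499 m.
v = −0.0156·212.4·0.57358·[1 + 0.0156·0.81915/0.039499] = -2.5156 m/s.
|v| = 2.5156 m/s.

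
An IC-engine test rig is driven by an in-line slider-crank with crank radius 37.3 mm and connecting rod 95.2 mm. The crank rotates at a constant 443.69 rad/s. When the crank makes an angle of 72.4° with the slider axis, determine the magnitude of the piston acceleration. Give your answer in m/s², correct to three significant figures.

268

ω = 443.7 rad/s
x(θ) = r cosθ + √(L² − r² sin²θ); with ω constant, a = ω²·d²x/dθ².
d²x/dθ² = −r cosθ − r²(cos2θ)/√u − r⁴ sin²2θ/(4u^{3/2}),  u = L² − r² sin²θ = 0.00779895 m².
Substituting r = 0.0373 m, L = 0.0952 m, θ = 72.4°: d²x/dθ² = +0.0013617 m.
a = ω²·d²x/dθ² = (443.7)²·(+0.0013617) = +268.07 m/s²;  |a| = 268.07 m/s².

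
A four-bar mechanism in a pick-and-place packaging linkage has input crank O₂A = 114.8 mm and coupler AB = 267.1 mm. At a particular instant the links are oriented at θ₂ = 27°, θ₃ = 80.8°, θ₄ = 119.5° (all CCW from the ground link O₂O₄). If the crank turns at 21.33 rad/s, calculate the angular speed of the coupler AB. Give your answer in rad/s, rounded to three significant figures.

14.6

ω₂ = 21.33 rad/s
Differentiating the loop-closure r₂e^{iθ₂}+r₃e^{iθ₃}=r₁+r₄e^{iθ₄} gives r₂ω₂e^{iθ₂}+r₃ω₃e^{iθ₃}=r₄ω₄e^{iθ₄}.
Eliminating the other unknown: ω₃ = r₂ω₂ sin(θ₄−θ₂) / [r₃ sin(θ₃−θ₄)].
Numerator sine = +0.99905; denominator sine = -0.62524.
Result = 0.1148·21.33·(+0.99905) / (0.2671·(-0.62524)) = -14.649 rad/s; magnitude 14.649 rad/s.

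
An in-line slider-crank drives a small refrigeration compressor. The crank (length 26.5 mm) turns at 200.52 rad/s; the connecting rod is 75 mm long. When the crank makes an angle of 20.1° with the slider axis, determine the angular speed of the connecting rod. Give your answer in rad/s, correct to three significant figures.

ω = 200.5 rad/s
The rod makes angle φ with the slider axis where L sinφ = r sinθ; differentiating, L cosφ·φ̇ = r ω cosθ.
L cosφ = √(L² − r² sin²θ) = 0.074445 m.
|ω_rod| = r ω |cosθ| / √(L² − r² sin²θ) = 0.0265·200.5·0.93909/0.074445 = 67.031 rad/s.

67.0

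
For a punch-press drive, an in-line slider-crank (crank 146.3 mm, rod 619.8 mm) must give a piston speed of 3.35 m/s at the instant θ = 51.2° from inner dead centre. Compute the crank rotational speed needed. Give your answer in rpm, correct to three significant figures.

244

For an in-line slider-crank, |v_piston| = rω|sinθ|·[1 + r cosθ/√(L² − r² sin²θ)].
With r = 0.1463 m, L = 0.6198 m, θ = 51.2°: the bracketed kinematic factor |dx/dθ| = 0.13117 m.
ω = v/|dx/dθ| = 3.35/0.13117 = 25.539 rad/s.
N = 60ω/(2π) = 243.88 rpm.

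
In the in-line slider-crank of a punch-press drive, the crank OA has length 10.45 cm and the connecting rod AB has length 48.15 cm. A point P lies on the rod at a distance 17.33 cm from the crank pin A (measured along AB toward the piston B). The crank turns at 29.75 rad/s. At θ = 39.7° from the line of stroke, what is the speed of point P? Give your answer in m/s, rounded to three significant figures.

ω = 29.75 rad/s.  Crank-pin speed |V_A| = rω = 3.1089 m/s, perpendicular to OA.
Rod angle: sinφ = −(r/L) sinθ ⇒ φ = -7.969°; ω_rod = −rω cosθ/√(L²−r²sin²θ) = -5.0162 rad/s.
V_P = V_A + ω_rod × AP, with AP = 0.1733 m along the rod.
Components: V_Px = −rω sinθ − a·ω_rod·sinφ = -2.1064 m/s;  V_Py = rω cosθ + a·ω_rod·cosφ = +1.5311 m/s.
|V_P| = √(V_Px² + V_Py²) = 2.604 m/s.

2.60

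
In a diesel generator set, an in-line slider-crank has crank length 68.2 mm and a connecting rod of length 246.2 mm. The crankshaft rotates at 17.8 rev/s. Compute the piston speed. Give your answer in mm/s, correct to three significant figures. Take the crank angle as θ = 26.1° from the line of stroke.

4200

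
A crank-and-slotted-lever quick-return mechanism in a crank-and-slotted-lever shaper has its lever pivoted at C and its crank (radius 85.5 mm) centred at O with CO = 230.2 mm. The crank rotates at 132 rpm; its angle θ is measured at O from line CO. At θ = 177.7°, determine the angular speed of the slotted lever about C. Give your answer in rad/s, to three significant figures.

8.14

ω = 13.82 rad/s (from 132 rpm).
Crank pin A relative to C: A = (d + r cosθ, r sinθ); lever angle φ = atan2(r sinθ, d + r cosθ).
Differentiating tanφ: φ̇ = rω(d cosθ + r)/(d² + r² + 2dr cosθ).
d² + r² + 2dr cosθ = |CA|² = 0.0209698 m²;  d cosθ + r = -0.14451 m.
|ω_lever| = |0.0855·13.82·-0.14451| / 0.0209698 = 8.1449 rad/s.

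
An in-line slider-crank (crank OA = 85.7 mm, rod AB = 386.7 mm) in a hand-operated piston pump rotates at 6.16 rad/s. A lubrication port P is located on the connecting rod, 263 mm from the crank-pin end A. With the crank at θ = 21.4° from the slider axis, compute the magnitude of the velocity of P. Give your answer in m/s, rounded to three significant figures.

0.270

ω = 6.16 rad/s.  Crank-pin speed |V_A| = rω = 0.52791 m/s, perpendicular to OA.
Rod angle: sinφ = −(r/L) sinθ ⇒ φ = -4.638°; ω_rod = −rω cosθ/√(L²−r²sin²θ) = -1.2752 rad/s.
V_P = V_A + ω_rod × AP, with AP = 0.263 m along the rod.
Components: V_Px = −rω sinθ − a·ω_rod·sinφ = -0.21974 m/s;  V_Py = rω cosθ + a·ω_rod·cosφ = +0.15723 m/s.
|V_P| = √(V_Px² + V_Py²) = 0.2702 m/s.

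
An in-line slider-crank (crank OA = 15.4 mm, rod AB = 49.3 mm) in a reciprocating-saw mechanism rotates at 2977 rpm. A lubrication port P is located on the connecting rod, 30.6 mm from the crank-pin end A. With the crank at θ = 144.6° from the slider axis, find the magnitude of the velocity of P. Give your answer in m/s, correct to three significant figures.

2.77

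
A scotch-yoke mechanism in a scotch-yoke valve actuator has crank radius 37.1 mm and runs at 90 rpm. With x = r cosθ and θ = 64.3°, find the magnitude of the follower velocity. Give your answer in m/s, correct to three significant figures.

0.315

ω = 9.425 rad/s (from 90 rpm).
x = r cosθ ⇒ ẋ = −rω sinθ.
|v| = rω|sinθ| = 0.0371·9.425·|sin 64.3°| = 0.31507 m/s.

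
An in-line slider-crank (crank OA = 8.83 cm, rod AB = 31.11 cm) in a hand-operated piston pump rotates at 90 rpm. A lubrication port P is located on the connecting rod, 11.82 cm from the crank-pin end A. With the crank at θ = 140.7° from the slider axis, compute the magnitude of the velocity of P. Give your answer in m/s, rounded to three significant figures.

ω = 9.425 rad/s.  Crank-pin speed |V_A| = rω = 0.83221 m/s, perpendicular to OA.
Rod angle: sinφ = −(r/L) sinθ ⇒ φ = -10.357°; ω_rod = −rω cosθ/√(L²−r²sin²θ) = +2.1043 rad/s.
V_P = V_A + ω_rod × AP, with AP = 0.1182 m along the rod.
Components: V_Px = −rω sinθ − a·ω_rod·sinφ = -0.48239 m/s;  V_Py = rω cosθ + a·ω_rod·cosφ = -0.39931 m/s.
|V_P| = √(V_Px² + V_Py²) = 0.62622 m/s.

0.626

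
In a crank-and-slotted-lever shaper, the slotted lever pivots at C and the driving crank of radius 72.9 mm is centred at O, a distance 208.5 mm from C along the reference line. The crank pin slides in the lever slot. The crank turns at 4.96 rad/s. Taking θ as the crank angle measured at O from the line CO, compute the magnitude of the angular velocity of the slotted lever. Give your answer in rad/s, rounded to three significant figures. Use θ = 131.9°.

ω = 4.96 rad/s
Crank pin A relative to C: A = (d + r cosθ, r sinθ); lever angle φ = atan2(r sinθ, d + r cosθ).
Differentiating tanφ: φ̇ = rω(d cosθ + r)/(d² + r² + 2dr cosθ).
d² + r² + 2dr cosθ = |CA|² = 0.028485 m²;  d cosθ + r = -0.066343 m.
|ω_lever| = |0.0729·4.96·-0.066343| / 0.028485 = 0.84215 rad/s.

0.842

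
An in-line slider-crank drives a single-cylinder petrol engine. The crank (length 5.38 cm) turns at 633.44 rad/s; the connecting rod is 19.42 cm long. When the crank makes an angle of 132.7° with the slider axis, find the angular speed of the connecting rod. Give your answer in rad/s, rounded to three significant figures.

122

ω = 633.4 rad/s
The rod makes angle φ with the slider axis where L sinφ = r sinθ; differentiating, L cosφ·φ̇ = r ω cosθ.
L cosφ = √(L² − r² sin²θ) = 0.19013 m.
|ω_rod| = r ω |cosθ| / √(L² − r² sin²θ) = 0.0538·633.4·0.67816/0.19013 = 121.55 rad/s.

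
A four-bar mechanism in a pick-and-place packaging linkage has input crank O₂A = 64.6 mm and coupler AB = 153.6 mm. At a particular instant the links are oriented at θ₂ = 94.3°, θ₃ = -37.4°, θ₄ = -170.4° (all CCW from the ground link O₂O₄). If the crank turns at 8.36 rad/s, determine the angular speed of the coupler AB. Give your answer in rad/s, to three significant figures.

ω₂ = 8.36 rad/s
Differentiating the loop-closure r₂e^{iθ₂}+r₃e^{iθ₃}=r₁+r₄e^{iθ₄} gives r₂ω₂e^{iθ₂}+r₃ω₃e^{iθ₃}=r₄ω₄e^{iθ₄}.
Eliminating the other unknown: ω₃ = r₂ω₂ sin(θ₄−θ₂) / [r₃ sin(θ₃−θ₄)].
Numerator sine = +0.99572; denominator sine = +0.73135.
Result = 0.0646·8.36·(+0.99572) / (0.1536·(+0.73135)) = +4.787 rad/s; magnitude 4.787 rad/s.

4.79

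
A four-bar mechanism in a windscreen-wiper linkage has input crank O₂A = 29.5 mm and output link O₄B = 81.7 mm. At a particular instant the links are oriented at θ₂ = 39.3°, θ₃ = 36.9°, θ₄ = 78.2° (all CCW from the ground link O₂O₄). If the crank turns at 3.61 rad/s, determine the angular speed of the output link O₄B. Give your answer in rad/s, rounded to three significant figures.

ω₂ = 3.61 rad/s
Differentiating the loop-closure r₂e^{iθ₂}+r₃e^{iθ₃}=r₁+r₄e^{iθ₄} gives r₂ω₂e^{iθ₂}+r₃ω₃e^{iθ₃}=r₄ω₄e^{iθ₄}.
Eliminating the other unknown: ω₄ = r₂ω₂ sin(θ₂−θ₃) / [r₄ sin(θ₄−θ₃)].
Numerator sine = +0.04188; denominator sine = +0.66000.
Result = 0.0295·3.61·(+0.04188) / (0.0817·(+0.66000)) = +0.082703 rad/s; magnitude 0.082703 rad/s.

0.0827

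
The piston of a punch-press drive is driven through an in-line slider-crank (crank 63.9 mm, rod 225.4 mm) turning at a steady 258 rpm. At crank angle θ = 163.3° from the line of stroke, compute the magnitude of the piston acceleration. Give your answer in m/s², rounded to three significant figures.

ω = 2π·258/60 = 27.02 rad/s
x(θ) = r cosθ + √(L² − r² sin²θ); with ω constant, a = ω²·d²x/dθ².
d²x/dθ² = −r cosθ − r²(cos2θ)/√u − r⁴ sin²2θ/(4u^{3/2}),  u = L² − r² sin²θ = 0.050468 m².
Substituting r = 0.0639 m, L = 0.2254 m, θ = 163.3°: d²x/dθ² = +0.045919 m.
a = ω²·d²x/dθ² = (27.02)²·(+0.045919) = +33.519 m/s²;  |a| = 33.519 m/s².

33.5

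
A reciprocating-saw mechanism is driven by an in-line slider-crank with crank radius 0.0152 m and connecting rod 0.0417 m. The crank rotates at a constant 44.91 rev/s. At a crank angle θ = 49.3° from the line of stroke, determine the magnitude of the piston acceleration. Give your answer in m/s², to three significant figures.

ω = 2π·44.9 = 282.2 rad/s
x(θ) = r cosθ + √(L² − r² sin²θ); with ω constant, a = ω²·d²x/dθ².
d²x/dθ² = −r cosθ − r²(cos2θ)/√u − r⁴ sin²2θ/(4u^{3/2}),  u = L² − r² sin²θ = 0.0016061 m².
Substituting r = 0.0152 m, L = 0.0417 m, θ = 49.3°: d²x/dθ² = -0.0092525 m.
a = ω²·d²x/dθ² = (282.2)²·(-0.0092525) = -736.73 m/s²;  |a| = 736.73 m/s².

737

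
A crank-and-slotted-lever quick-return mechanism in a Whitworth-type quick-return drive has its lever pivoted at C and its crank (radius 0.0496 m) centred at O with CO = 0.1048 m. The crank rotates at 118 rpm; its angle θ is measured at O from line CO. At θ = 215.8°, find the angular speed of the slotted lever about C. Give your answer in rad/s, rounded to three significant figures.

4.33

ω = 12.36 rad/s (from 118 rpm).
Crank pin A relative to C: A = (d + r cosθ, r sinθ); lever angle φ = atan2(r sinθ, d + r cosθ).
Differentiating tanφ: φ̇ = rω(d cosθ + r)/(d² + r² + 2dr cosθ).
d² + r² + 2dr cosθ = |CA|² = 0.00501125 m²;  d cosθ + r = -0.035399 m.
|ω_lever| = |0.0496·12.36·-0.035399| / 0.00501125 = 4.3296 rad/s.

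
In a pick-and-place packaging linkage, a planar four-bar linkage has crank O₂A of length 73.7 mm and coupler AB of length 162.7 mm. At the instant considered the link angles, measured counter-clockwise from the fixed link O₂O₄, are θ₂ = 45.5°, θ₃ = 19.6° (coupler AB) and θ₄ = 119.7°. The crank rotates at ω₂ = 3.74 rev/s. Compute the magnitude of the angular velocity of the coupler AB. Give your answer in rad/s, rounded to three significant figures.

ω₂ = 23.5 rad/s (from 3.74 rev/s).
Differentiating the loop-closure r₂e^{iθ₂}+r₃e^{iθ₃}=r₁+r₄e^{iθ₄} gives r₂ω₂e^{iθ₂}+r₃ω₃e^{iθ₃}=r₄ω₄e^{iθ₄}.
Eliminating the other unknown: ω₃ = r₂ω₂ sin(θ₄−θ₂) / [r₃ sin(θ₃−θ₄)].
Numerator sine = +0.96222; denominator sine = -0.98450.
Result = 0.0737·23.5·(+0.96222) / (0.1627·(-0.98450)) = -10.404 rad/s; magnitude 10.404 rad/s.

10.4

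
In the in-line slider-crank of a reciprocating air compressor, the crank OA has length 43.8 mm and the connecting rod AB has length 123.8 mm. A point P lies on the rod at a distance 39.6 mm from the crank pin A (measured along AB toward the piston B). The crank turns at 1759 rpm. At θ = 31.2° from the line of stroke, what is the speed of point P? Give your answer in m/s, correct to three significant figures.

ω = 184.2 rad/s.  Crank-pin speed |V_A| = rω = 8.068 m/s, perpendicular to OA.
Rod angle: sinφ = −(r/L) sinθ ⇒ φ = -10.561°; ω_rod = −rω cosθ/√(L²−r²sin²θ) = -56.705 rad/s.
V_P = V_A + ω_rod × AP, with AP = 0.0396 m along the rod.
Components: V_Px = −rω sinθ − a·ω_rod·sinφ = -4.591 m/s;  V_Py = rω cosθ + a·ω_rod·cosφ = +4.6937 m/s.
|V_P| = √(V_Px² + V_Py²) = 6.5657 m/s.

6.57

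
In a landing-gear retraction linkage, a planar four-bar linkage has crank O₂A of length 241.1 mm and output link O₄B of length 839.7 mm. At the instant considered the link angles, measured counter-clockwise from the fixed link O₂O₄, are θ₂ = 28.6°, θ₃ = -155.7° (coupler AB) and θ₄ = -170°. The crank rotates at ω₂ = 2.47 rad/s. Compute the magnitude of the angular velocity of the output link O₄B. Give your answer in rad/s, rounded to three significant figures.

0.215

ω₂ = 2.47 rad/s
Differentiating the loop-closure r₂e^{iθ₂}+r₃e^{iθ₃}=r₁+r₄e^{iθ₄} gives r₂ω₂e^{iθ₂}+r₃ω₃e^{iθ₃}=r₄ω₄e^{iθ₄}.
Eliminating the other unknown: ω₄ = r₂ω₂ sin(θ₂−θ₃) / [r₄ sin(θ₄−θ₃)].
Numerator sine = -0.07498; denominator sine = -0.24700.
Result = 0.2411·2.47·(-0.07498) / (0.8397·(-0.24700)) = +0.21528 rad/s; magnitude 0.21528 rad/s.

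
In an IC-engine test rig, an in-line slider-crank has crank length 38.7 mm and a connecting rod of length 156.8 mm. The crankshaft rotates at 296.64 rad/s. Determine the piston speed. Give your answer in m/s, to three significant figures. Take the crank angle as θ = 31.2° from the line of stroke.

ω = 296.6 rad/s
For an in-line slider-crank, x = r cosθ + √(L² − r² sin²θ), so v = −rω sinθ·[1 + r cosθ/√(L² − r² sin²θ)].
With r = 0.0387 m, L = 0.1568 m, θ = 31.2°: √(L² − r² sin²θ) = 0.15551 m.
v = −0.0387·296.6·0.51803·[1 + 0.0387·0.85536/0.15551] = -7.2128 m/s.
|v| = 7.2128 m/s.

7.21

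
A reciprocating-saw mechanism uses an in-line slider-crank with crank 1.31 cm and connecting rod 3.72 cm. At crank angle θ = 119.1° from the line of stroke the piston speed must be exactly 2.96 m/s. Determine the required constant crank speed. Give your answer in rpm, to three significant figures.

3010

For an in-line slider-crank, |v_piston| = rω|sinθ|·[1 + r cosθ/√(L² − r² sin²θ)].
With r = 0.0131 m, L = 0.0372 m, θ = 119.1°: the bracketed kinematic factor |dx/dθ| = 0.0093861 m.
ω = v/|dx/dθ| = 2.96/0.0093861 = 315.36 rad/s.
N = 60ω/(2π) = 3011.5 rpm.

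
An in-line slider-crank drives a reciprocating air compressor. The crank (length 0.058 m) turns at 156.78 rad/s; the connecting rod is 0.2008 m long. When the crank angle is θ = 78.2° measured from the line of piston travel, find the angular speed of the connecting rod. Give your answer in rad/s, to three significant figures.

ω = 156.8 rad/s
The rod makes angle φ with the slider axis where L sinφ = r sinθ; differentiating, L cosφ·φ̇ = r ω cosθ.
L cosφ = √(L² − r² sin²θ) = 0.19261 m.
|ω_rod| = r ω |cosθ| / √(L² − r² sin²θ) = 0.058·156.8·0.20450/0.19261 = 9.6546 rad/s.

9.65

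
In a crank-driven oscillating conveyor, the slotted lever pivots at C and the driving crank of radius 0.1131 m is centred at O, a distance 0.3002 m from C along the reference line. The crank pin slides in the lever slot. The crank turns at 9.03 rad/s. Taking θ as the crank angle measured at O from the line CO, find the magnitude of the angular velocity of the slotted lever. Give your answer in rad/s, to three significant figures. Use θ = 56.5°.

ω = 9.03 rad/s
Crank pin A relative to C: A = (d + r cosθ, r sinθ); lever angle φ = atan2(r sinθ, d + r cosθ).
Differentiating tanφ: φ̇ = rω(d cosθ + r)/(d² + r² + 2dr cosθ).
d² + r² + 2dr cosθ = |CA|² = 0.140391 m²;  d cosθ + r = +0.27879 m.
|ω_lever| = |0.1131·9.03·+0.27879| / 0.140391 = 2.0281 rad/s.

2.03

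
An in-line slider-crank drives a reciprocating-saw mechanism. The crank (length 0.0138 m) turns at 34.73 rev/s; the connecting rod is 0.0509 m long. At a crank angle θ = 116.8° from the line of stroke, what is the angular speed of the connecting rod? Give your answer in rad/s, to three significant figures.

27.5

ω = 218.2 rad/s (converted from 34.73 rev/s).
The rod makes angle φ with the slider axis where L sinφ = r sinθ; differentiating, L cosφ·φ̇ = r ω cosθ.
L cosφ = √(L² − r² sin²θ) = 0.049387 m.
|ω_rod| = r ω |cosθ| / √(L² − r² sin²θ) = 0.0138·218.2·0.45088/0.049387 = 27.492 rad/s.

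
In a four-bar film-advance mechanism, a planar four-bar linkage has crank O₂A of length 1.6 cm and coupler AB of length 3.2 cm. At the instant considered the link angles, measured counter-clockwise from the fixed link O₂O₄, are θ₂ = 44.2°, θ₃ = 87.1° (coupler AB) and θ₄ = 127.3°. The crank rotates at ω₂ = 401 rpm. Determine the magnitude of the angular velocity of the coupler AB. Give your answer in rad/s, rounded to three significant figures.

32.3

ω₂ = 41.99 rad/s (from 401 rpm).
Differentiating the loop-closure r₂e^{iθ₂}+r₃e^{iθ₃}=r₁+r₄e^{iθ₄} gives r₂ω₂e^{iθ₂}+r₃ω₃e^{iθ₃}=r₄ω₄e^{iθ₄}.
Eliminating the other unknown: ω₃ = r₂ω₂ sin(θ₄−θ₂) / [r₃ sin(θ₃−θ₄)].
Numerator sine = +0.99276; denominator sine = -0.64546.
Result = 0.016·41.99·(+0.99276) / (0.032·(-0.64546)) = -32.294 rad/s; magnitude 32.294 rad/s.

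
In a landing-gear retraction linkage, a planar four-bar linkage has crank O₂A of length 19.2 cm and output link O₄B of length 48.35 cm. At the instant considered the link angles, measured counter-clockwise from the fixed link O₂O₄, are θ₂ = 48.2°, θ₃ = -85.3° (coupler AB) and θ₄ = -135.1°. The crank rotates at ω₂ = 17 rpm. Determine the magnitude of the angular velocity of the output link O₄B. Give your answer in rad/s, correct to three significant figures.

ω₂ = 1.78 rad/s (from 17 rpm).
Differentiating the loop-closure r₂e^{iθ₂}+r₃e^{iθ₃}=r₁+r₄e^{iθ₄} gives r₂ω₂e^{iθ₂}+r₃ω₃e^{iθ₃}=r₄ω₄e^{iθ₄}.
Eliminating the other unknown: ω₄ = r₂ω₂ sin(θ₂−θ₃) / [r₄ sin(θ₄−θ₃)].
Numerator sine = +0.72537; denominator sine = -0.76380.
Result = 0.192·1.78·(+0.72537) / (0.4835·(-0.76380)) = -0.67138 rad/s; magnitude 0.67138 rad/s.

0.671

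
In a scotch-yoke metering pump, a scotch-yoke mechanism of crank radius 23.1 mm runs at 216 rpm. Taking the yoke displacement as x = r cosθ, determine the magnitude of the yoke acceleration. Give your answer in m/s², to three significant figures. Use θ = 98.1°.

ω = 22.62 rad/s (from 216 rpm).
x = r cosθ ⇒ ẍ = −rω² cosθ (ω constant).
|a| = rω²|cosθ| = 0.0231·(22.62)²·|cos 98.1°| = 1.6653 m/s².

1.67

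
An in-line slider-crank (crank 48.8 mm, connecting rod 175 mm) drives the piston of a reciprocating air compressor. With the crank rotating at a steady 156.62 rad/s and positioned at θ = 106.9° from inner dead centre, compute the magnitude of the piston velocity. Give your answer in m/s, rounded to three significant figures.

ω = 156.6 rad/s
For an in-line slider-crank, x = r cosθ + √(L² − r² sin²θ), so v = −rω sinθ·[1 + r cosθ/√(L² − r² sin²θ)].
With r = 0.0488 m, L = 0.175 m, θ = 106.9°: √(L² − r² sin²θ) = 0.16866 m.
v = −0.0488·156.6·0.95681·[1 + 0.0488·-0.29070/0.16866] = -6.6979 m/s.
|v| = 6.6979 m/s.

6.70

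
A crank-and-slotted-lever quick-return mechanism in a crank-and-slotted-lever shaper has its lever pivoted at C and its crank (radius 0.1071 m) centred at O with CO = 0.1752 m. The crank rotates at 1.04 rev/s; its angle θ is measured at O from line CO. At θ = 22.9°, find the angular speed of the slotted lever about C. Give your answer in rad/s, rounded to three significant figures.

2.45

ω = 6.535 rad/s (from 1.04 rev/s).
Crank pin A relative to C: A = (d + r cosθ, r sinθ); lever angle φ = atan2(r sinθ, d + r cosθ).
Differentiating tanφ: φ̇ = rω(d cosθ + r)/(d² + r² + 2dr cosθ).
d² + r² + 2dr cosθ = |CA|² = 0.0767355 m²;  d cosθ + r = +0.26849 m.
|ω_lever| = |0.1071·6.535·+0.26849| / 0.0767355 = 2.4487 rad/s.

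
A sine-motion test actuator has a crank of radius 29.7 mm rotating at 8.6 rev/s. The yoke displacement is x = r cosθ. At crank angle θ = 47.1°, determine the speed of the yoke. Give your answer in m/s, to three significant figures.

ω = 54.04 rad/s (from 8.6 rev/s).
x = r cosθ ⇒ ẋ = −rω sinθ.
|v| = rω|sinθ| = 0.0297·54.04·|sin 47.1°| = 1.1756 m/s.

1.18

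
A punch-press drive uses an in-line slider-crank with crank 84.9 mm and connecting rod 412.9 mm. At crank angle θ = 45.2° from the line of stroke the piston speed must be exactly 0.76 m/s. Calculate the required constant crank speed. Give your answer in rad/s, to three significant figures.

11.0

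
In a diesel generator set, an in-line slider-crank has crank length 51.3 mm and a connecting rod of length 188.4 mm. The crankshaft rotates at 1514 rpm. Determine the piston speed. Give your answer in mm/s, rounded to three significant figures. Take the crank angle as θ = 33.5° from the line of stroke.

ω = 2π·1514/60 = 158.5 rad/s
For an in-line slider-crank, x = r cosθ + √(L² − r² sin²θ), so v = −rω sinθ·[1 + r cosθ/√(L² − r² sin²θ)].
With r = 0.0513 m, L = 0.1884 m, θ = 33.5°: √(L² − r² sin²θ) = 0.18626 m.
v = −0.0513·158.5·0.55194·[1 + 0.0513·0.83389/0.18626] = -5.5201 m/s.
|v| = 5.5201 m/s = 5520.1 mm/s.

5520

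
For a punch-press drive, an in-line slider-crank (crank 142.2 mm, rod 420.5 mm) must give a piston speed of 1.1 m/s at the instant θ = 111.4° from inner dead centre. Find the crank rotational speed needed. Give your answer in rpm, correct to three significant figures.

91.2

For an in-line slider-crank, |v_piston| = rω|sinθ|·[1 + r cosθ/√(L² − r² sin²θ)].
With r = 0.1422 m, L = 0.4205 m, θ = 111.4°: the bracketed kinematic factor |dx/dθ| = 0.11518 m.
ω = v/|dx/dθ| = 1.1/0.11518 = 9.5499 rad/s.
N = 60ω/(2π) = 91.195 rpm.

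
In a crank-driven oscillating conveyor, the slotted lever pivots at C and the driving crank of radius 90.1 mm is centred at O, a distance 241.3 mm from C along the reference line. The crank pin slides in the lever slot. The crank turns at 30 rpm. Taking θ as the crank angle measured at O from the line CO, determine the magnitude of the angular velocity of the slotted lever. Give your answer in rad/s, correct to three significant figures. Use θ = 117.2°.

0.123

ω = 3.142 rad/s (from 30 rpm).
Crank pin A relative to C: A = (d + r cosθ, r sinθ); lever angle φ = atan2(r sinθ, d + r cosθ).
Differentiating tanφ: φ̇ = rω(d cosθ + r)/(d² + r² + 2dr cosθ).
d² + r² + 2dr cosθ = |CA|² = 0.046468 m²;  d cosθ + r = -0.020198 m.
|ω_lever| = |0.0901·3.142·-0.020198| / 0.046468 = 0.12303 rad/s.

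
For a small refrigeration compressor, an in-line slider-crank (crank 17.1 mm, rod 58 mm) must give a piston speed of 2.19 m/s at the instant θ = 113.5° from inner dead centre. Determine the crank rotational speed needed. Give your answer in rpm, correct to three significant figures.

For an in-line slider-crank, |v_piston| = rω|sinθ|·[1 + r cosθ/√(L² − r² sin²θ)].
With r = 0.0171 m, L = 0.058 m, θ = 113.5°: the bracketed kinematic factor |dx/dθ| = 0.013767 m.
ω = v/|dx/dθ| = 2.19/0.013767 = 159.08 rad/s.
N = 60ω/(2π) = 1519.1 rpm.

1520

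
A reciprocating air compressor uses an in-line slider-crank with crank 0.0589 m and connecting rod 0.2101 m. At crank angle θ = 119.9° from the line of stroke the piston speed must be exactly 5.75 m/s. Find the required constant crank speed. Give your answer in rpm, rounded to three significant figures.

1260

For an in-line slider-crank, |v_piston| = rω|sinθ|·[1 + r cosθ/√(L² − r² sin²θ)].
With r = 0.0589 m, L = 0.2101 m, θ = 119.9°: the bracketed kinematic factor |dx/dθ| = 0.043704 m.
ω = v/|dx/dθ| = 5.75/0.043704 = 131.57 rad/s.
N = 60ω/(2π) = 1256.4 rpm.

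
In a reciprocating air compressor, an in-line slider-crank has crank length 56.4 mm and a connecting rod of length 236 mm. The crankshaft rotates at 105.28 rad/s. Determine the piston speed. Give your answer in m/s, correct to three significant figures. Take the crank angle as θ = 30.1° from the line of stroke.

3.60

ω = 105.3 rad/s
For an in-line slider-crank, x = r cosθ + √(L² − r² sin²θ), so v = −rω sinθ·[1 + r cosθ/√(L² − r² sin²θ)].
With r = 0.0564 m, L = 0.236 m, θ = 30.1°: √(L² − r² sin²θ) = 0.2343 m.
v = −0.0564·105.3·0.50151·[1 + 0.0564·0.86515/0.2343] = -3.598 m/s.
|v| = 3.598 m/s.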